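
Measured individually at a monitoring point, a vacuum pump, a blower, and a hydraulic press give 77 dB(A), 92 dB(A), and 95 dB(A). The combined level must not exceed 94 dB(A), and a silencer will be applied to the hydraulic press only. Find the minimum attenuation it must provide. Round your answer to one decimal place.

5.6 dB

Fixed contribution from the other sources: Σ 10^(L/10) = 10^(77/10) + 10^(92/10) = 1.635e+09 (92.14 dB(A)).
The limit corresponds to 10^(94/10) = 2.512e+09; subtracting the fixed part leaves 8.769e+08 for the hydraulic press, i.e. 89.43 dB(A).
Required insertion loss = 95 − 89.43 = 5.57 dB.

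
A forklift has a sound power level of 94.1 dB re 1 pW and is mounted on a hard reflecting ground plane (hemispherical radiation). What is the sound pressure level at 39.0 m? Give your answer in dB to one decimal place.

Free-field hemispherical radiation: L_p = L_w − 10·log₁₀(2π·r²), r = 39.0 m.
2π·r² = 9557 m², 10·log₁₀ of that is 39.803 dB.
L_p = 94.1 − 39.803 = 54.30 dB.

54.3 dB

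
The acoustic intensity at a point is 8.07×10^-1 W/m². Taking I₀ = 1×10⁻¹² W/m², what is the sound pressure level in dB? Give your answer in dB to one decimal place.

119.1 dB

Dividing by I₀ shifts the exponent by 12: I/I₀ = 8.07×10^11.
L = 10·(0.9069 + 11) = 119.07 dB.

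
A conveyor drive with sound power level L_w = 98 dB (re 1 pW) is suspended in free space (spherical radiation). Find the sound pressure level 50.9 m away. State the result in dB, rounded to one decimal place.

52.9 dB

L_p = L_w − 10·log₁₀(4π·r²) with r = 50.9 m.
4π·r² = 3.256e+04 m², 10·log₁₀ of that is 45.126 dB.
L_p = 98 − 45.126 = 52.87 dB.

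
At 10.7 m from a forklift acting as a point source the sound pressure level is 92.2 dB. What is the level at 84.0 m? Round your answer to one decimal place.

Spherical spreading from a point source gives a 20·log₁₀(r₂/r₁) drop.
L₂ = 92.2 − 20·log₁₀(84.0/10.7) = 92.2 − 17.898 = 74.30 dB.

74.3 dB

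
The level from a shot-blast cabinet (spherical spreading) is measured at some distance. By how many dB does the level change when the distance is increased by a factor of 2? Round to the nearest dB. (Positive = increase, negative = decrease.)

-6 dB

With spherical spreading the level changes by −20·log₁₀(r₂/r₁).
ΔL = −20·log₁₀(2) = -6.02 dB.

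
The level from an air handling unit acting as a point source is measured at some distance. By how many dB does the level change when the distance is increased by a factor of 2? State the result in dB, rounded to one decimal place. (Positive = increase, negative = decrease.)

-6.0 dB

A point source loses 6 dB per doubling of distance; generally ΔL = −20·log₁₀(r₂/r₁).
ΔL = −20·log₁₀(2) = -6.02 dB.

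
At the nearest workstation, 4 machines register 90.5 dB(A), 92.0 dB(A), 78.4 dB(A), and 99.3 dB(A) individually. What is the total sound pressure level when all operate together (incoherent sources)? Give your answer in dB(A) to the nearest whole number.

101 dB(A)

Incoherent sources combine by intensity addition: L_total = 10·log₁₀(Σ 10^(L_i/10)).
Σ 10^(L/10) = 10^(90.5/10) + 10^(92.0/10) + 10^(78.4/10) + 10^(99.3/10) = 1.129e+10.
L_total = 10·log₁₀(1.129e+10) = 100.53 dB(A).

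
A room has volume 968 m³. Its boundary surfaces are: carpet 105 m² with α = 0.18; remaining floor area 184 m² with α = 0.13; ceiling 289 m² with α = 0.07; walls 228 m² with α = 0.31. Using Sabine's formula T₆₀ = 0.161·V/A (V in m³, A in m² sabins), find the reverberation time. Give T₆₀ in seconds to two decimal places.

Summing Sᵢαᵢ: 105·0.18 + 184·0.13 + 289·0.07 + 228·0.31 = 133.73 m².
T₆₀ = 0.161 × 968 / 133.73 = 1.165 s.

1.17 s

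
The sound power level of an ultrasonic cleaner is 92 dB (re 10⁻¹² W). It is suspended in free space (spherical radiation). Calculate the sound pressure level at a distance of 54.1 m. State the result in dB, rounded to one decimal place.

46.3 dB

The power spreads over a sphere of area 4π·r², so L_p = L_w − 10·log₁₀(4π·r²).
4π·r² = 3.678e+04 m², 10·log₁₀ of that is 45.656 dB.
L_p = 92 − 45.656 = 46.34 dB.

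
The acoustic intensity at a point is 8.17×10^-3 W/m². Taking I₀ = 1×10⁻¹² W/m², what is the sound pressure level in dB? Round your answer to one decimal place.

L = 10·log₁₀(I/I₀) = 10·log₁₀(8.17×10^-3/10⁻¹²) = 10·log₁₀(8.17×10^9).
L = 10·(0.9122 + 9) = 99.12 dB.

99.1 dB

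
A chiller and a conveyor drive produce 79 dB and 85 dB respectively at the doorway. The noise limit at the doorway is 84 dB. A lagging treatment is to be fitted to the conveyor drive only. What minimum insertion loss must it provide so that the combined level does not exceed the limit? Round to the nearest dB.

The untreated sources together contribute 10^(79/10) = 7.943e+07, i.e. 79.00 dB.
To meet 84 dB overall, the treated conveyor drive may contribute at most 10^(84/10) − 7.943e+07 = 1.718e+08, i.e. 82.35 dB.
Required insertion loss = 85 − 82.35 = 2.65 dB.

3 dB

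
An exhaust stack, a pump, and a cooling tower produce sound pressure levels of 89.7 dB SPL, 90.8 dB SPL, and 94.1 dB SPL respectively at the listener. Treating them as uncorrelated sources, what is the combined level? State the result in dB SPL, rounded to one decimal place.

For uncorrelated sources the intensities add, so convert each level to linear form, sum, and take 10·log₁₀ of the total.
Σ 10^(L/10) = 10^(89.7/10) + 10^(90.8/10) + 10^(94.1/10) = 4.706e+09.
L_total = 10·log₁₀(4.706e+09) = 96.73 dB SPL.

96.7 dB SPL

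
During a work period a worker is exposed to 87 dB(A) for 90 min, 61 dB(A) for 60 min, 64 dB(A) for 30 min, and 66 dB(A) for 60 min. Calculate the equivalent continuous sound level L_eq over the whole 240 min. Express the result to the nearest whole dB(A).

83 dB(A)

The energy average is taken in the linear domain: L_eq = 10·log₁₀[(Σ tᵢ·10^(Lᵢ/10))/T], T = 240 min.
Σ tᵢ·10^(Lᵢ/10) = 90·10^(87/10) + 60·10^(61/10) + 30·10^(64/10) + 60·10^(66/10) = 4.550e+10.
L_eq = 10·log₁₀(4.550e+10/240) = 82.78 dB(A).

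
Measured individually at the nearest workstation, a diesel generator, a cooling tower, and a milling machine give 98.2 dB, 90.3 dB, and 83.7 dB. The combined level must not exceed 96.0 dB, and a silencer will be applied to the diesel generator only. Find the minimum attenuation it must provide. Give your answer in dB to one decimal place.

Fixed contribution from the other sources: Σ 10^(L/10) = 10^(90.3/10) + 10^(83.7/10) = 1.306e+09 (91.16 dB).
To meet 96.0 dB overall, the treated diesel generator may contribute at most 10^(96.0/10) − 1.306e+09 = 2.675e+09, i.e. 94.27 dB.
So the diesel generator must be reduced from 98.2 to 94.27 dB: IL = 3.93 dB.

3.9 dB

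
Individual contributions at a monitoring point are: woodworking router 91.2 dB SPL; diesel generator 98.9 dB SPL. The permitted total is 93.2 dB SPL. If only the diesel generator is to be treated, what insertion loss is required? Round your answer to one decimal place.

The untreated sources together contribute 10^(91.2/10) = 1.318e+09, i.e. 91.20 dB SPL.
The limit corresponds to 10^(93.2/10) = 2.089e+09; subtracting the fixed part leaves 7.710e+08 for the diesel generator, i.e. 88.87 dB SPL.
So the diesel generator must be reduced from 98.9 to 88.87 dB SPL: IL = 10.03 dB.

10.0 dB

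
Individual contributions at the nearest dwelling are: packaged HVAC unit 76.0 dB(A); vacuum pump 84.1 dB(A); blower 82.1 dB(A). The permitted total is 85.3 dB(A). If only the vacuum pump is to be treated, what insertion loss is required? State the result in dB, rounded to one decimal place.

Everything except the vacuum pump sums to 10^(76.0/10) + 10^(82.1/10) = 2.020e+08 in linear terms, 83.05 dB(A).
The limit corresponds to 10^(85.3/10) = 3.388e+08; subtracting the fixed part leaves 1.369e+08 for the vacuum pump, i.e. 81.36 dB(A).
So the vacuum pump must be reduced from 84.1 to 81.36 dB(A): IL = 2.74 dB.

2.7 dB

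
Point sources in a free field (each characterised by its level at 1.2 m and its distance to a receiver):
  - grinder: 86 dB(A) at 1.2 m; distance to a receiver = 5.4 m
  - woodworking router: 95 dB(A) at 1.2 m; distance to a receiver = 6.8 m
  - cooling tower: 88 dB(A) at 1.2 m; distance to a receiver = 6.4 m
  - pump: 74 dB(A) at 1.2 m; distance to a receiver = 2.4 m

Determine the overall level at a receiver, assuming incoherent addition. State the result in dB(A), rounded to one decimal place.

81.7 dB(A)

Propagate each source to the receiver with L = L_ref − 20·log₁₀(r/r_ref), then add intensities.
grinder: 86 − 20·log₁₀(5.4/1.2) = 86 − 13.06 = 72.94 dB(A).
woodworking router: 95 − 20·log₁₀(6.8/1.2) = 95 − 15.07 = 79.93 dB(A).
cooling tower: 88 − 20·log₁₀(6.4/1.2) = 88 − 14.54 = 73.46 dB(A).
pump: 74 − 20·log₁₀(2.4/1.2) = 74 − 6.02 = 67.98 dB(A).
Σ 10^(L/10) = 1.466e+08 → L_total = 10·log₁₀(1.466e+08) = 81.66 dB(A).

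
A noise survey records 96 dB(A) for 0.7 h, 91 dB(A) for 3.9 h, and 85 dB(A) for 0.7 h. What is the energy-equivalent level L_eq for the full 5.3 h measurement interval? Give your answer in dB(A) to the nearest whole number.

The energy average is taken in the linear domain: L_eq = 10·log₁₀[(Σ tᵢ·10^(Lᵢ/10))/T], T = 5.3 h.
Σ tᵢ·10^(Lᵢ/10) = 0.7·10^(96/10) + 3.9·10^(91/10) + 0.7·10^(85/10) = 7.918e+09.
L_eq = 10·log₁₀(7.918e+09/5.3) = 91.74 dB(A).

92 dB(A)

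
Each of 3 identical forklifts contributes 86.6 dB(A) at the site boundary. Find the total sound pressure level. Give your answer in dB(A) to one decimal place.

N identical incoherent sources raise the level by 10·log₁₀ N.
L_total = 86.6 + 10·log₁₀(3) = 86.6 + 4.771 = 91.37 dB(A).

91.4 dB(A)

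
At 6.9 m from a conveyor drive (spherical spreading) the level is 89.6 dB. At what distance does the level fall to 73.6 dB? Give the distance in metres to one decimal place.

43.5 m

Point-source spreading drops the level by 20·log₁₀(r₂/r₁); inverting, r₂/r₁ = 10^(ΔL/20).
r₂ = 6.9·10^((89.6−73.6)/20) = 6.9·10^(16.0/20) = 43.54 m.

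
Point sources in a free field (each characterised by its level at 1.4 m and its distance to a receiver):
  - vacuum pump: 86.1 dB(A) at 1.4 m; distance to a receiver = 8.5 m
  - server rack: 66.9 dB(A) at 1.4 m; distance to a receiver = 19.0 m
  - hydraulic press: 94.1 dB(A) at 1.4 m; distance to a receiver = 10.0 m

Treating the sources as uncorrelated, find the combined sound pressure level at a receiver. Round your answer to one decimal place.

77.9 dB(A)

First find each source's level at the receiver (point-source: −20·log₁₀(r/r_ref)), then combine on an intensity basis.
vacuum pump: 86.1 − 20·log₁₀(8.5/1.4) = 86.1 − 15.67 = 70.43 dB(A).
server rack: 66.9 − 20·log₁₀(19.0/1.4) = 66.9 − 22.65 = 44.25 dB(A).
hydraulic press: 94.1 − 20·log₁₀(10.0/1.4) = 94.1 − 17.08 = 77.02 dB(A).
Σ 10^(L/10) = 6.146e+07 → L_total = 10·log₁₀(6.146e+07) = 77.89 dB(A).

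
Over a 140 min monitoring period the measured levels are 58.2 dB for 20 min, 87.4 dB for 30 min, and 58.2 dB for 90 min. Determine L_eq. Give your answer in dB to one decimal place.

The energy average is taken in the linear domain: L_eq = 10·log₁₀[(Σ tᵢ·10^(Lᵢ/10))/T], T = 140 min.
Σ tᵢ·10^(Lᵢ/10) = 20·10^(58.2/10) + 30·10^(87.4/10) + 90·10^(58.2/10) = 1.656e+10.
L_eq = 10·log₁₀(1.656e+10/140) = 80.73 dB.

80.7 dB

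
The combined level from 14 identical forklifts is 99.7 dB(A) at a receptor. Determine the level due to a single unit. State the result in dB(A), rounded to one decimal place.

88.2 dB(A)

14 equal contributions raise the level by 10·log₁₀ 14 = 11.461 dB, so each unit alone gives 99.7 − 11.461.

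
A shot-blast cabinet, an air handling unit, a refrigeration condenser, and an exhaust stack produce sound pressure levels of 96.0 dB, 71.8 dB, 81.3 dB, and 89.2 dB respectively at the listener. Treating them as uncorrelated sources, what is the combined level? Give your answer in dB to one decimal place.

97.0 dB

For uncorrelated sources the intensities add, so convert each level to linear form, sum, and take 10·log₁₀ of the total.
Σ 10^(L/10) = 10^(96.0/10) + 10^(71.8/10) + 10^(81.3/10) + 10^(89.2/10) = 4.963e+09.
L_total = 10·log₁₀(4.963e+09) = 96.96 dB.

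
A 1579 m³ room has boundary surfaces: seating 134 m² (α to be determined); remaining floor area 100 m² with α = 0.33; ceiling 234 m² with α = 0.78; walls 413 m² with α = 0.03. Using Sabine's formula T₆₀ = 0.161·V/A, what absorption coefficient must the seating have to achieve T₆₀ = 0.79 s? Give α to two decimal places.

0.70

A = 0.161·V/T₆₀ = 0.161·1579/0.79 = 321.80 m² sabins.
Absorption from the other surfaces = 100·0.33 + 234·0.78 + 413·0.03 = 227.91 m², so the seating must supply 93.89 m² over 134 m².
α = 93.89/134 = 0.701.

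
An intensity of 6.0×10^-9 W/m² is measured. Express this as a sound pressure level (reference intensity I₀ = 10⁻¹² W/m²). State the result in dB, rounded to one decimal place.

Dividing by I₀ shifts the exponent by 12: I/I₀ = 6.0×10^3.
L = 10·(0.7782 + 3) = 37.78 dB.

37.8 dB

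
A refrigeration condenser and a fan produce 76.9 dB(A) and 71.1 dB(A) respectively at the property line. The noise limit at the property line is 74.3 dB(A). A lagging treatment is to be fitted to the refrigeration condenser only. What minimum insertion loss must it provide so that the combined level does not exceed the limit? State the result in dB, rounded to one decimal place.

The untreated sources together contribute 10^(71.1/10) = 1.288e+07, i.e. 71.10 dB(A).
To meet 74.3 dB(A) overall, the treated refrigeration condenser may contribute at most 10^(74.3/10) − 1.288e+07 = 1.403e+07, i.e. 71.47 dB(A).
So the refrigeration condenser must be reduced from 76.9 to 71.47 dB(A): IL = 5.43 dB.

5.4 dB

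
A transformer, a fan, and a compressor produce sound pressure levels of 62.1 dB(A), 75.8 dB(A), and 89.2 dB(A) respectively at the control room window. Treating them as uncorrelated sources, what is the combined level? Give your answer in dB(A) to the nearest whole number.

89 dB(A)

Incoherent sources combine by intensity addition: L_total = 10·log₁₀(Σ 10^(L_i/10)).
Σ 10^(L/10) = 10^(62.1/10) + 10^(75.8/10) + 10^(89.2/10) = 8.714e+08.
L_total = 10·log₁₀(8.714e+08) = 89.40 dB(A).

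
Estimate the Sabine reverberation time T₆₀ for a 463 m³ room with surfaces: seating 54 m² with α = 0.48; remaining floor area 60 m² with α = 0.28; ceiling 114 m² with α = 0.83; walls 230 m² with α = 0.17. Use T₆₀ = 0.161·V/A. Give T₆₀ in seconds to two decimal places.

A = Σ Sᵢαᵢ = 54·0.48 + 60·0.28 + 114·0.83 + 230·0.17 = 176.44 m².
T₆₀ = 0.161·V/A = 0.161·463/176.44 = 0.422 s.

0.42 s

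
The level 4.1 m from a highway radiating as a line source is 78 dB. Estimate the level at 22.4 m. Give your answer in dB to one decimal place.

For a line source, L₂ = L₁ − 10·log₁₀(r₂/r₁).
L₂ = 78 − 10·log₁₀(22.4/4.1) = 78 − 7.375 = 70.63 dB.

70.6 dB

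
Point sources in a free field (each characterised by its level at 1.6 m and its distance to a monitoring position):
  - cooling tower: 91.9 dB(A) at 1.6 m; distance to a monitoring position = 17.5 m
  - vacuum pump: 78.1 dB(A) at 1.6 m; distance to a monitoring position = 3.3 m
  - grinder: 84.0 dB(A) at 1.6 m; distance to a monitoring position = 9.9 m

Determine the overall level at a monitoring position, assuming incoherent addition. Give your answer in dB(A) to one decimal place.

75.4 dB(A)

Apply inverse-square spreading to bring every level to the receiver, then sum 10^(L/10).
cooling tower: 91.9 − 20·log₁₀(17.5/1.6) = 91.9 − 20.78 = 71.12 dB(A).
vacuum pump: 78.1 − 20·log₁₀(3.3/1.6) = 78.1 − 6.29 = 71.81 dB(A).
grinder: 84.0 − 20·log₁₀(9.9/1.6) = 84.0 − 15.83 = 68.17 dB(A).
Σ 10^(L/10) = 3.469e+07 → L_total = 10·log₁₀(3.469e+07) = 75.40 dB(A).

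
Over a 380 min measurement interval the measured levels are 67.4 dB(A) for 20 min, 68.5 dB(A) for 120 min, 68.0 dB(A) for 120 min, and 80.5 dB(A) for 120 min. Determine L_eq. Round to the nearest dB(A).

76 dB(A)

Weight each interval's intensity by its duration and average over T = 380 min:
Σ tᵢ·10^(Lᵢ/10) = 20·10^(67.4/10) + 120·10^(68.5/10) + 120·10^(68.0/10) + 120·10^(80.5/10) = 1.518e+10.
L_eq = 10·log₁₀(1.518e+10/380) = 76.02 dB(A).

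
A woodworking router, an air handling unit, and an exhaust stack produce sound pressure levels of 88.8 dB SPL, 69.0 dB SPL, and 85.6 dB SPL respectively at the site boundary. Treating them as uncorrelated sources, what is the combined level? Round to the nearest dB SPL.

91 dB SPL

Incoherent sources combine by intensity addition: L_total = 10·log₁₀(Σ 10^(L_i/10)).
Σ 10^(L/10) = 10^(88.8/10) + 10^(69.0/10) + 10^(85.6/10) = 1.130e+09.
L_total = 10·log₁₀(1.130e+09) = 90.53 dB SPL.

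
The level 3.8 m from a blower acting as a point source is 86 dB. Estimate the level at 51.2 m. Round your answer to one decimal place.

Spherical spreading from a point source gives a 20·log₁₀(r₂/r₁) drop.
L₂ = 86 − 20·log₁₀(51.2/3.8) = 86 − 22.590 = 63.41 dB.

63.4 dB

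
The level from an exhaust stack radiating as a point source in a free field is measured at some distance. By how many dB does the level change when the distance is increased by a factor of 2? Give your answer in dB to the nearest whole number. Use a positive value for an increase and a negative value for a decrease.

With spherical spreading the level changes by −20·log₁₀(r₂/r₁).
ΔL = −20·log₁₀(2) = -6.02 dB.

-6 dB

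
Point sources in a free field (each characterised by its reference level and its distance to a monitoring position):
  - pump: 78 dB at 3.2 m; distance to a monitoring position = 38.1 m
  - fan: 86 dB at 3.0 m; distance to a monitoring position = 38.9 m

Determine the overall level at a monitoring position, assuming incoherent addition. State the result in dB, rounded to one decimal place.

64.5 dB

First find each source's level at the receiver (point-source: −20·log₁₀(r/r_ref)), then combine on an intensity basis.
pump: 78 − 20·log₁₀(38.1/3.2) = 78 − 21.52 = 56.48 dB.
fan: 86 − 20·log₁₀(38.9/3.0) = 86 − 22.26 = 63.74 dB.
Σ 10^(L/10) = 2.813e+06 → L_total = 10·log₁₀(2.813e+06) = 64.49 dB.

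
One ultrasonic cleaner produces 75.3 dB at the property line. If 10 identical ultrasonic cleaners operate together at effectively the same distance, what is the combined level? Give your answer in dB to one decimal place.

With 10 equal, uncorrelated contributions the intensity is 10× that of one unit, giving a rise of 10·log₁₀ 10.
L_total = 75.3 + 10·log₁₀(10) = 75.3 + 10.000 = 85.30 dB.

85.3 dB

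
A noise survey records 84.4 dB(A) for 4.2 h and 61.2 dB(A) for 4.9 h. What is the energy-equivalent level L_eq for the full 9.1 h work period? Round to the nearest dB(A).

The energy average is taken in the linear domain: L_eq = 10·log₁₀[(Σ tᵢ·10^(Lᵢ/10))/T], T = 9.1 h.
Σ tᵢ·10^(Lᵢ/10) = 4.2·10^(84.4/10) + 4.9·10^(61.2/10) = 1.163e+09.
L_eq = 10·log₁₀(1.163e+09/9.1) = 81.07 dB(A).

81 dB(A)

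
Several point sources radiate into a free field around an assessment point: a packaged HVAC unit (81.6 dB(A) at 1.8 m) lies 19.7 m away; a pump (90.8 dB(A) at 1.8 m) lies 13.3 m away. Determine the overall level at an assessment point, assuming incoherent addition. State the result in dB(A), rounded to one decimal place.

73.7 dB(A)

Apply inverse-square spreading to bring every level to the receiver, then sum 10^(L/10).
packaged HVAC unit: 81.6 − 20·log₁₀(19.7/1.8) = 81.6 − 20.78 = 60.82 dB(A).
pump: 90.8 − 20·log₁₀(13.3/1.8) = 90.8 − 17.37 = 73.43 dB(A).
Σ 10^(L/10) = 2.323e+07 → L_total = 10·log₁₀(2.323e+07) = 73.66 dB(A).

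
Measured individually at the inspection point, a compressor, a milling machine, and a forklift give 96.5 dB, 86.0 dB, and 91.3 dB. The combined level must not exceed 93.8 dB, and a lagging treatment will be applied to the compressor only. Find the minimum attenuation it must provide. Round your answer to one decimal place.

8.4 dB

The untreated sources together contribute 10^(86.0/10) + 10^(91.3/10) = 1.747e+09, i.e. 92.42 dB.
To meet 93.8 dB overall, the treated compressor may contribute at most 10^(93.8/10) − 1.747e+09 = 6.518e+08, i.e. 88.14 dB.
So the compressor must be reduced from 96.5 to 88.14 dB: IL = 8.36 dB.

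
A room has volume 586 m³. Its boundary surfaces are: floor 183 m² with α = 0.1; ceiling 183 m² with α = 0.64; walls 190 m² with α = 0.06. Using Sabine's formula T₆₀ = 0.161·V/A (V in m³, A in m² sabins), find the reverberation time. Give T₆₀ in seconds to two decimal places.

0.64 s

Summing Sᵢαᵢ: 183·0.1 + 183·0.64 + 190·0.06 = 146.82 m².
T₆₀ = 0.161 × 586 / 146.82 = 0.643 s.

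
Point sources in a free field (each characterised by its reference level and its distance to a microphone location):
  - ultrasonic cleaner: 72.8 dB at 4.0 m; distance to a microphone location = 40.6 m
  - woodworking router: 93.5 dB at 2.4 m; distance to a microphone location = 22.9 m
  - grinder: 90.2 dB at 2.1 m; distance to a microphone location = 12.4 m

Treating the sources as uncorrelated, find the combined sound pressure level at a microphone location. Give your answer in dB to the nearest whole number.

First find each source's level at the receiver (point-source: −20·log₁₀(r/r_ref)), then combine on an intensity basis.
ultrasonic cleaner: 72.8 − 20·log₁₀(40.6/4.0) = 72.8 − 20.13 = 52.67 dB.
woodworking router: 93.5 − 20·log₁₀(22.9/2.4) = 93.5 − 19.59 = 73.91 dB.
grinder: 90.2 − 20·log₁₀(12.4/2.1) = 90.2 − 15.42 = 74.78 dB.
Σ 10^(L/10) = 5.481e+07 → L_total = 10·log₁₀(5.481e+07) = 77.39 dB.

77 dB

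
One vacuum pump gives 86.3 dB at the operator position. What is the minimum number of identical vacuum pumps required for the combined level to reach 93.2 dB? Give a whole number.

N identical sources give L₁ + 10·log₁₀ N, so require 10·log₁₀ N ≥ 93.2 − 86.3 = 6.9 dB.
N ≥ 10^(6.9/10) = 4.898, so N = 5.

5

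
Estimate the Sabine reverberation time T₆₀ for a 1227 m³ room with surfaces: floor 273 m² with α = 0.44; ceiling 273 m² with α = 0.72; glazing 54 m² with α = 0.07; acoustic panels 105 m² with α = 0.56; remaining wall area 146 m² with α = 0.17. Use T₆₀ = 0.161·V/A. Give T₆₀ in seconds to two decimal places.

0.49 s

Total absorption A = 273·0.44 + 273·0.72 + 54·0.07 + 105·0.56 + 146·0.17 = 404.08 m² sabins.
T₆₀ = 0.161·V/A = 0.161·1227/404.08 = 0.489 s.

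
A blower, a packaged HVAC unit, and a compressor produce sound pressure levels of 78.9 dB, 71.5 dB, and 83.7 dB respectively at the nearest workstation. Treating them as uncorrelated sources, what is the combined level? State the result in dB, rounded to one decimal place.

For uncorrelated sources the intensities add, so convert each level to linear form, sum, and take 10·log₁₀ of the total.
Σ 10^(L/10) = 10^(78.9/10) + 10^(71.5/10) + 10^(83.7/10) = 3.262e+08.
L_total = 10·log₁₀(3.262e+08) = 85.13 dB.

85.1 dB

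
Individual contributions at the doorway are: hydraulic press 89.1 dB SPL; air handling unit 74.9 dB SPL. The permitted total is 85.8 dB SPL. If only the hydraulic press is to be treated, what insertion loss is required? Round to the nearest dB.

4 dB

The untreated sources together contribute 10^(74.9/10) = 3.090e+07, i.e. 74.90 dB SPL.
To meet 85.8 dB SPL overall, the treated hydraulic press may contribute at most 10^(85.8/10) − 3.090e+07 = 3.493e+08, i.e. 85.43 dB SPL.
So the hydraulic press must be reduced from 89.1 to 85.43 dB SPL: IL = 3.67 dB.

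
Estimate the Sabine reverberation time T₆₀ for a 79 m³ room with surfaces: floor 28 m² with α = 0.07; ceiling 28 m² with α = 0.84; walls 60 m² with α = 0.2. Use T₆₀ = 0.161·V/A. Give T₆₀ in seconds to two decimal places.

A = Σ Sᵢαᵢ = 28·0.07 + 28·0.84 + 60·0.2 = 37.48 m².
T₆₀ = 0.161 × 79 / 37.48 = 0.339 s.

0.34 s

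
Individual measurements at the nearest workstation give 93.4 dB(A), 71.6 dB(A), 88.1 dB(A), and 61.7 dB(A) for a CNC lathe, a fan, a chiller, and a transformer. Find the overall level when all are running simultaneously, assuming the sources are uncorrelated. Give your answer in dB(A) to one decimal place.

94.5 dB(A)

Incoherent sources combine by intensity addition: L_total = 10·log₁₀(Σ 10^(L_i/10)).
Σ 10^(L/10) = 10^(93.4/10) + 10^(71.6/10) + 10^(88.1/10) + 10^(61.7/10) = 2.849e+09.
L_total = 10·log₁₀(2.849e+09) = 94.55 dB(A).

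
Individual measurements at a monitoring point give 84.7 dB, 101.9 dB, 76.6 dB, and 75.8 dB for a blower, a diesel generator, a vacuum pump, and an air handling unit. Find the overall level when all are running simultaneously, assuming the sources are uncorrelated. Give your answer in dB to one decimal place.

102.0 dB

For uncorrelated sources the intensities add, so convert each level to linear form, sum, and take 10·log₁₀ of the total.
Σ 10^(L/10) = 10^(84.7/10) + 10^(101.9/10) + 10^(76.6/10) + 10^(75.8/10) = 1.587e+10.
L_total = 10·log₁₀(1.587e+10) = 102.00 dB.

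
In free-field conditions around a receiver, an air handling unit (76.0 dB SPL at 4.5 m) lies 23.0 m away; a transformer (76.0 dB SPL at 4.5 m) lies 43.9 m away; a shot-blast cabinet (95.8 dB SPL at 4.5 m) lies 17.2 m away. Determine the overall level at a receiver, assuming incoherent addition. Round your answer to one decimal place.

84.2 dB SPL

Propagate each source to the receiver with L = L_ref − 20·log₁₀(r/r_ref), then add intensities.
air handling unit: 76.0 − 20·log₁₀(23.0/4.5) = 76.0 − 14.17 = 61.83 dB SPL.
transformer: 76.0 − 20·log₁₀(43.9/4.5) = 76.0 − 19.79 = 56.21 dB SPL.
shot-blast cabinet: 95.8 − 20·log₁₀(17.2/4.5) = 95.8 − 11.65 = 84.15 dB SPL.
Σ 10^(L/10) = 2.622e+08 → L_total = 10·log₁₀(2.622e+08) = 84.19 dB SPL.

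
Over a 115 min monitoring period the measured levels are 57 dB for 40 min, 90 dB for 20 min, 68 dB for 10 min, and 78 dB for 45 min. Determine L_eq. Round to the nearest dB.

83 dB

The energy average is taken in the linear domain: L_eq = 10·log₁₀[(Σ tᵢ·10^(Lᵢ/10))/T], T = 115 min.
Σ tᵢ·10^(Lᵢ/10) = 40·10^(57/10) + 20·10^(90/10) + 10·10^(68/10) + 45·10^(78/10) = 2.292e+10.
L_eq = 10·log₁₀(2.292e+10/115) = 83.00 dB.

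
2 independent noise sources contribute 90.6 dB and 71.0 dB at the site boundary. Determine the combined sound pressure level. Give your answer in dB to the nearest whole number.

For uncorrelated sources the intensities add, so convert each level to linear form, sum, and take 10·log₁₀ of the total.
Σ 10^(L/10) = 10^(90.6/10) + 10^(71.0/10) = 1.161e+09.
L_total = 10·log₁₀(1.161e+09) = 90.65 dB.

91 dB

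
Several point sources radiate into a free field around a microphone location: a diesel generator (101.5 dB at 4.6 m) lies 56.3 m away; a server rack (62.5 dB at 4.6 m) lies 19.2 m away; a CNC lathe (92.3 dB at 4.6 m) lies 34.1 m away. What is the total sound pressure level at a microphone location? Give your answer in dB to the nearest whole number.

81 dB

First find each source's level at the receiver (point-source: −20·log₁₀(r/r_ref)), then combine on an intensity basis.
diesel generator: 101.5 − 20·log₁₀(56.3/4.6) = 101.5 − 21.76 = 79.74 dB.
server rack: 62.5 − 20·log₁₀(19.2/4.6) = 62.5 − 12.41 = 50.09 dB.
CNC lathe: 92.3 − 20·log₁₀(34.1/4.6) = 92.3 − 17.40 = 74.90 dB.
Σ 10^(L/10) = 1.253e+08 → L_total = 10·log₁₀(1.253e+08) = 80.98 dB.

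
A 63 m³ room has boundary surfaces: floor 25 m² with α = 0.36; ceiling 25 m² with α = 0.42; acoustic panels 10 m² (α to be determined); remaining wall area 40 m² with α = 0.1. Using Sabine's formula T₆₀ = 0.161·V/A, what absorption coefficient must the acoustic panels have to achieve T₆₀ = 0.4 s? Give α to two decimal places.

A = 0.161·V/T₆₀ = 0.161·63/0.4 = 25.36 m² sabins.
Absorption from the other surfaces = 25·0.36 + 25·0.42 + 40·0.1 = 23.50 m², so the acoustic panels must supply 1.86 m² over 10 m².
α = 1.86/10 = 0.186.

0.19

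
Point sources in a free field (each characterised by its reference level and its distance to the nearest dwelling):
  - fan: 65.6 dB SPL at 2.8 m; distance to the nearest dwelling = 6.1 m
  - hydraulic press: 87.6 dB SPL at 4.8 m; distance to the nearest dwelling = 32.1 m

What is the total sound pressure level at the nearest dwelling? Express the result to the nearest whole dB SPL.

Apply inverse-square spreading to bring every level to the receiver, then sum 10^(L/10).
fan: 65.6 − 20·log₁₀(6.1/2.8) = 65.6 − 6.76 = 58.84 dB SPL.
hydraulic press: 87.6 − 20·log₁₀(32.1/4.8) = 87.6 − 16.51 = 71.09 dB SPL.
Σ 10^(L/10) = 1.363e+07 → L_total = 10·log₁₀(1.363e+07) = 71.35 dB SPL.

71 dB SPL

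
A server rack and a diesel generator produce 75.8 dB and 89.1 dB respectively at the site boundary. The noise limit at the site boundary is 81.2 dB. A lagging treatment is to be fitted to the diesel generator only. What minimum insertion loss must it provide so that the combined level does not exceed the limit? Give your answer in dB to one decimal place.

9.4 dB

Everything except the diesel generator sums to 10^(75.8/10) = 3.802e+07 in linear terms, 75.80 dB.
To meet 81.2 dB overall, the treated diesel generator may contribute at most 10^(81.2/10) − 3.802e+07 = 9.381e+07, i.e. 79.72 dB.
Required insertion loss = 89.1 − 79.72 = 9.38 dB.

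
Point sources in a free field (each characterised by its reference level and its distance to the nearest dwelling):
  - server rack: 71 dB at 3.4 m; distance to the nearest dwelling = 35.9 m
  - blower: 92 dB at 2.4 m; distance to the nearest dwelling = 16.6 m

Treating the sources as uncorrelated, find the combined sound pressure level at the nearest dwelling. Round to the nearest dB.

75 dB

First find each source's level at the receiver (point-source: −20·log₁₀(r/r_ref)), then combine on an intensity basis.
server rack: 71 − 20·log₁₀(35.9/3.4) = 71 − 20.47 = 50.53 dB.
blower: 92 − 20·log₁₀(16.6/2.4) = 92 − 16.80 = 75.20 dB.
Σ 10^(L/10) = 3.324e+07 → L_total = 10·log₁₀(3.324e+07) = 75.22 dB.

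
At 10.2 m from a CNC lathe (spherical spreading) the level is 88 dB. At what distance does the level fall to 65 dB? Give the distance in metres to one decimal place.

Point-source spreading drops the level by 20·log₁₀(r₂/r₁); inverting, r₂/r₁ = 10^(ΔL/20).
r₂ = 10.2·10^((88−65)/20) = 10.2·10^(23.0/20) = 144.08 m.

144.1 m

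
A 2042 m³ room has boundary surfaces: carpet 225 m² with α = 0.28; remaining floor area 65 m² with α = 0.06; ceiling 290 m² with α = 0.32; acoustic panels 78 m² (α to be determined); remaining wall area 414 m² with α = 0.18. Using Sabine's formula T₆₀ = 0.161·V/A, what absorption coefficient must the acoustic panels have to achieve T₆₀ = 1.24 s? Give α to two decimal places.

A = 0.161·V/T₆₀ = 0.161·2042/1.24 = 265.13 m² sabins.
Absorption from the other surfaces = 225·0.28 + 65·0.06 + 290·0.32 + 414·0.18 = 234.22 m², so the acoustic panels must supply 30.91 m² over 78 m².
α = 30.91/78 = 0.396.

0.40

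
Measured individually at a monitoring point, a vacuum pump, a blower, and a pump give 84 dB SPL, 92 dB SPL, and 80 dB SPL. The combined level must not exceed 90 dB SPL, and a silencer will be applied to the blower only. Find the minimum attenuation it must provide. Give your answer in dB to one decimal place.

Everything except the blower sums to 10^(84/10) + 10^(80/10) = 3.512e+08 in linear terms, 85.46 dB SPL.
To meet 90 dB SPL overall, the treated blower may contribute at most 10^(90/10) − 3.512e+08 = 6.488e+08, i.e. 88.12 dB SPL.
So the blower must be reduced from 92 to 88.12 dB SPL: IL = 3.88 dB.

3.9 dB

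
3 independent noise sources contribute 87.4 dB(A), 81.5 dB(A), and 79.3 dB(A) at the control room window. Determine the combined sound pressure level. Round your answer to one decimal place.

Incoherent sources combine by intensity addition: L_total = 10·log₁₀(Σ 10^(L_i/10)).
Σ 10^(L/10) = 10^(87.4/10) + 10^(81.5/10) + 10^(79.3/10) = 7.759e+08.
L_total = 10·log₁₀(7.759e+08) = 88.90 dB(A).

88.9 dB(A)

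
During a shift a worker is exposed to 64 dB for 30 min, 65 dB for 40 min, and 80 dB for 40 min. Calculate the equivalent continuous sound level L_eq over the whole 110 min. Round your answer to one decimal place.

L_eq = 10·log₁₀[(1/T)·Σ tᵢ·10^(Lᵢ/10)] with T = 110 min.
Σ tᵢ·10^(Lᵢ/10) = 30·10^(64/10) + 40·10^(65/10) + 40·10^(80/10) = 4.202e+09.
L_eq = 10·log₁₀(4.202e+09/110) = 75.82 dB.

75.8 dB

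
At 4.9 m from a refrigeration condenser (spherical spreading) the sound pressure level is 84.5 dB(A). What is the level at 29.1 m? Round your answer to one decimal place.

For a point source, L₂ = L₁ − 20·log₁₀(r₂/r₁).
L₂ = 84.5 − 20·log₁₀(29.1/4.9) = 84.5 − 15.474 = 69.03 dB(A).

69.0 dB(A)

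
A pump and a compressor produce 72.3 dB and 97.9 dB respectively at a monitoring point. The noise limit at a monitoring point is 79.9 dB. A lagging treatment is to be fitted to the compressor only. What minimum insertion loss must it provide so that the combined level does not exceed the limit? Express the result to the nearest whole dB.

Everything except the compressor sums to 10^(72.3/10) = 1.698e+07 in linear terms, 72.30 dB.
To meet 79.9 dB overall, the treated compressor may contribute at most 10^(79.9/10) − 1.698e+07 = 8.074e+07, i.e. 79.07 dB.
Required insertion loss = 97.9 − 79.07 = 18.83 dB.

19 dB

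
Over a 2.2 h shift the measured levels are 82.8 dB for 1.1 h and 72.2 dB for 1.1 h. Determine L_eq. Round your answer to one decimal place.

80.2 dB

The energy average is taken in the linear domain: L_eq = 10·log₁₀[(Σ tᵢ·10^(Lᵢ/10))/T], T = 2.2 h.
Σ tᵢ·10^(Lᵢ/10) = 1.1·10^(82.8/10) + 1.1·10^(72.2/10) = 2.279e+08.
L_eq = 10·log₁₀(2.279e+08/2.2) = 80.15 dB.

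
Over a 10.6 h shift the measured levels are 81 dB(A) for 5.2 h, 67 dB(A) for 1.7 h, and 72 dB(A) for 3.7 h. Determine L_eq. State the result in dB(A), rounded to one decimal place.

Weight each interval's intensity by its duration and average over T = 10.6 h:
Σ tᵢ·10^(Lᵢ/10) = 5.2·10^(81/10) + 1.7·10^(67/10) + 3.7·10^(72/10) = 7.218e+08.
L_eq = 10·log₁₀(7.218e+08/10.6) = 78.33 dB(A).

78.3 dB(A)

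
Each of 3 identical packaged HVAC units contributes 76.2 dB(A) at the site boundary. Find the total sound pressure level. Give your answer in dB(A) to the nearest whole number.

81 dB(A)

With 3 equal, uncorrelated contributions the intensity is 3× that of one unit, giving a rise of 10·log₁₀ 3.
L_total = 76.2 + 10·log₁₀(3) = 76.2 + 4.771 = 80.97 dB(A).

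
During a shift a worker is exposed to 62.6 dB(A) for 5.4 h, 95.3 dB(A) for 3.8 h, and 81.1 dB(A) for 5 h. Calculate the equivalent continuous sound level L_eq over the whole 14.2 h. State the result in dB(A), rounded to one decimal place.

The energy average is taken in the linear domain: L_eq = 10·log₁₀[(Σ tᵢ·10^(Lᵢ/10))/T], T = 14.2 h.
Σ tᵢ·10^(Lᵢ/10) = 5.4·10^(62.6/10) + 3.8·10^(95.3/10) + 5·10^(81.1/10) = 1.353e+10.
L_eq = 10·log₁₀(1.353e+10/14.2) = 89.79 dB(A).

89.8 dB(A)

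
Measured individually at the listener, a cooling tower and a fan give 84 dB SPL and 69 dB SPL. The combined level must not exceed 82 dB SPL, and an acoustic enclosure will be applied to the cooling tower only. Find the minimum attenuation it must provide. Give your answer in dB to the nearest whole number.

2 dB

Fixed contribution from the other source: Σ 10^(L/10) = 10^(69/10) = 7.943e+06 (69.00 dB SPL).
The limit corresponds to 10^(82/10) = 1.585e+08; subtracting the fixed part leaves 1.505e+08 for the cooling tower, i.e. 81.78 dB SPL.
So the cooling tower must be reduced from 84 to 81.78 dB SPL: IL = 2.22 dB.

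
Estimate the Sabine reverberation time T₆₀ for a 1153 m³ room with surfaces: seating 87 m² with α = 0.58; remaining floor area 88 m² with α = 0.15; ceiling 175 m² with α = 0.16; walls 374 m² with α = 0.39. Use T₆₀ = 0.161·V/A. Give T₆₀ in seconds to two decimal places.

Summing Sᵢαᵢ: 87·0.58 + 88·0.15 + 175·0.16 + 374·0.39 = 237.52 m².
T₆₀ = 0.161·V/A = 0.161·1153/237.52 = 0.782 s.

0.78 s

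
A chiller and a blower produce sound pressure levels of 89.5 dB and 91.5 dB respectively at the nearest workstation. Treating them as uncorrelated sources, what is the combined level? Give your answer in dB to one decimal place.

93.6 dB

Incoherent sources combine by intensity addition: L_total = 10·log₁₀(Σ 10^(L_i/10)).
Σ 10^(L/10) = 10^(89.5/10) + 10^(91.5/10) = 2.304e+09.
L_total = 10·log₁₀(2.304e+09) = 93.62 dB.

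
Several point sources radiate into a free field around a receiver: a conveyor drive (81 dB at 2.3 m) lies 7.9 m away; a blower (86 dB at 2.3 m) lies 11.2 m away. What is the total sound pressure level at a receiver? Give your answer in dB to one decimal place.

First find each source's level at the receiver (point-source: −20·log₁₀(r/r_ref)), then combine on an intensity basis.
conveyor drive: 81 − 20·log₁₀(7.9/2.3) = 81 − 10.72 = 70.28 dB.
blower: 86 − 20·log₁₀(11.2/2.3) = 86 − 13.75 = 72.25 dB.
Σ 10^(L/10) = 2.746e+07 → L_total = 10·log₁₀(2.746e+07) = 74.39 dB.

74.4 dB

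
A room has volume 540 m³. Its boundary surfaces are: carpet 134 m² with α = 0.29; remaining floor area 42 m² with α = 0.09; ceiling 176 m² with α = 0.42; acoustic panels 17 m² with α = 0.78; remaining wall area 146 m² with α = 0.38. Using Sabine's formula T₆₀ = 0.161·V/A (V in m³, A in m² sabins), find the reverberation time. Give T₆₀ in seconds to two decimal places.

Summing Sᵢαᵢ: 134·0.29 + 42·0.09 + 176·0.42 + 17·0.78 + 146·0.38 = 185.30 m².
T₆₀ = 0.161·V/A = 0.161·540/185.30 = 0.469 s.

0.47 s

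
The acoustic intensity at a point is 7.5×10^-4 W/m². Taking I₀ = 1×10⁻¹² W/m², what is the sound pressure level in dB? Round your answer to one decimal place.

88.8 dB

L = 10·log₁₀(I/I₀) = 10·log₁₀(7.5×10^-4/10⁻¹²) = 10·log₁₀(7.5×10^8).
L = 10·(0.8751 + 8) = 88.75 dB.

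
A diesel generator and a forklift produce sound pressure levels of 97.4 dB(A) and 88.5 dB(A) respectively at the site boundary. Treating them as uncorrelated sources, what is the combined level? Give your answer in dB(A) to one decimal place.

Incoherent sources combine by intensity addition: L_total = 10·log₁₀(Σ 10^(L_i/10)).
Σ 10^(L/10) = 10^(97.4/10) + 10^(88.5/10) = 6.203e+09.
L_total = 10·log₁₀(6.203e+09) = 97.93 dB(A).

97.9 dB(A)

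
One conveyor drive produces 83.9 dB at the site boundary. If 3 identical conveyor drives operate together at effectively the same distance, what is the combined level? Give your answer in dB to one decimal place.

L_total = L₁ + 10·log₁₀ N for N identical incoherent sources.
L_total = 83.9 + 10·log₁₀(3) = 83.9 + 4.771 = 88.67 dB.

88.7 dB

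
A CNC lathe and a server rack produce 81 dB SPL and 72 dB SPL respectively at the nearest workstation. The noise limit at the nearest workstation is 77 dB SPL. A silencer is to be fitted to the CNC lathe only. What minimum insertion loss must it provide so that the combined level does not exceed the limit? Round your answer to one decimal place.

5.7 dB

Everything except the CNC lathe sums to 10^(72/10) = 1.585e+07 in linear terms, 72.00 dB SPL.
To meet 77 dB SPL overall, the treated CNC lathe may contribute at most 10^(77/10) − 1.585e+07 = 3.427e+07, i.e. 75.35 dB SPL.
So the CNC lathe must be reduced from 81 to 75.35 dB SPL: IL = 5.65 dB.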